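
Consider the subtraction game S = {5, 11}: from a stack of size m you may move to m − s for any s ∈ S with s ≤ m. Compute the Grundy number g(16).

0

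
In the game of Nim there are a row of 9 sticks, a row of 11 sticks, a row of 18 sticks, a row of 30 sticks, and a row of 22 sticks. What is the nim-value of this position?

24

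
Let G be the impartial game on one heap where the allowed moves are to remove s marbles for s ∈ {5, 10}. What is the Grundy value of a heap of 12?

2

Compute g(0), g(1), … for moves {5, 10}:
g(0) = mex{} = 0
g(1) = mex{} = 0
g(2) = mex{} = 0
g(3) = mex{} = 0
g(4) = mex{} = 0
g(5) = mex{0} = 1
g(6) = mex{0} = 1
g(7) = mex{0} = 1
g(8) = mex{0} = 1
g(9) = mex{0} = 1
g(10) = mex{0,1} = 2
g(11) = mex{0,1} = 2
g(12) = mex{0,1} = 2
So g(12) = 2.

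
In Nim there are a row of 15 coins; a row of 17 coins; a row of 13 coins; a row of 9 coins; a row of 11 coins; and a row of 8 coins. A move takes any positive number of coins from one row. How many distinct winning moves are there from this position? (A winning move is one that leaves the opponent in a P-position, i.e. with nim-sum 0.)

Nim-sum: 15 ^ 17 ^ 13 ^ 9 ^ 11 ^ 8 = 25.
The overall nim-sum is X = 25. A row of size p has a winning move iff p XOR X < p (reduce it to p XOR X).
  15: 15 XOR 25 = 22 ≥ 15 — no move.
  17: 17 XOR 25 = 8 < 17 — winning move (to 8).
  13: 13 XOR 25 = 20 ≥ 13 — no move.
  9: 9 XOR 25 = 16 ≥ 9 — no move.
  11: 11 XOR 25 = 18 ≥ 11 — no move.
  8: 8 XOR 25 = 17 ≥ 8 — no move.
That gives 1 winning move.

1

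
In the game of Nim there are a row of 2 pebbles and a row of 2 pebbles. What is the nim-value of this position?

Write each in binary and XOR column by column:
  10  (2)
  10  (2)
  --
  00  (0)

0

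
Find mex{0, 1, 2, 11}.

3

The values 0, 1, 2 are all present; 3 is the first non-negative integer missing from the set.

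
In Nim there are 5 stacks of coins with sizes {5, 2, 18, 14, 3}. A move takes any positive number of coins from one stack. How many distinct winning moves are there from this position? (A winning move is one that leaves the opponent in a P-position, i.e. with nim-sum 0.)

1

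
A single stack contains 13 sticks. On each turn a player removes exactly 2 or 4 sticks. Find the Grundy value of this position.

0

Grundy values for subtraction set {2, 4}:
g(0) = mex{} = 0
g(1) = mex{} = 0
g(2) = mex{0} = 1
g(3) = mex{0} = 1
g(4) = mex{0,1} = 2
g(5) = mex{0,1} = 2
g(6) = mex{1,2} = 0
g(7) = mex{1,2} = 0
g(8) = mex{0,2} = 1
g(9) = mex{0,2} = 1
g(10) = mex{0,1} = 2
g(11) = mex{0,1} = 2
g(12) = mex{1,2} = 0
g(13) = mex{1,2} = 0
So g(13) = 0.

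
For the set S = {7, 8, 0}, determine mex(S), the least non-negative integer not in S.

1

0 is in the set but 1 is not, so the mex is 1.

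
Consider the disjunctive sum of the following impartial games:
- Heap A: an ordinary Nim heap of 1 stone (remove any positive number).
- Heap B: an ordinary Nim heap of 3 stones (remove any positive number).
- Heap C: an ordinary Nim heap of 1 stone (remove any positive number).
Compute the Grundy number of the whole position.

Heap A is a plain Nim heap of size 1, so its Grundy value is 1.
Heap B is a plain Nim heap of size 3, so its Grundy value is 3.
Heap C is a plain Nim heap of size 1, so its Grundy value is 1.
By the Sprague-Grundy theorem, the Grundy value of a sum of independent games is the XOR of the component values.
Combined value = 1 ⊕ 3 ⊕ 1 = 3.

3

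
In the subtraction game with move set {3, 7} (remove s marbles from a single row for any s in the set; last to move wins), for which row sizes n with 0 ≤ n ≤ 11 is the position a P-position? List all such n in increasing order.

Compute g(0), g(1), … for moves {3, 7}:
g(0) = mex{} = 0
g(1) = mex{} = 0
g(2) = mex{} = 0
g(3) = mex{0} = 1
g(4) = mex{0} = 1
g(5) = mex{0} = 1
g(6) = mex{1} = 0
g(7) = mex{0,1} = 2
g(8) = mex{0,1} = 2
g(9) = mex{0} = 1
g(10) = mex{1,2} = 0
g(11) = mex{1,2} = 0
The P-positions (g = 0) in 0..11 are 0, 1, 2, 6, 10, 11.

0, 1, 2, 6, 10, 11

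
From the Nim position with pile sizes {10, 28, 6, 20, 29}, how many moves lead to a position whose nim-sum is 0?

3

In binary:
  01010  (10)
  11100  (28)
  00110  (6)
  10100  (20)
  11101  (29)
  -----
  11001  (25)
The overall nim-sum is X = 25. A pile of size p has a winning move iff p XOR X < p (reduce it to p XOR X).
  10: 10 XOR 25 = 19 ≥ 10 — no move.
  28: 28 XOR 25 = 5 < 28 — winning move (to 5).
  6: 6 XOR 25 = 31 ≥ 6 — no move.
  20: 20 XOR 25 = 13 < 20 — winning move (to 13).
  29: 29 XOR 25 = 4 < 29 — winning move (to 4).
That gives 3 winning moves.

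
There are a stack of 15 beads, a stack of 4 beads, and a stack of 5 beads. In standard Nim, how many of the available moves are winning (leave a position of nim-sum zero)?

Write each in binary and XOR column by column:
  1111  (15)
  0100  (4)
  0101  (5)
  ----
  1110  (14)
The overall nim-sum is X = 14. A stack of size p has a winning move iff p XOR X < p (reduce it to p XOR X).
  15: 15 XOR 14 = 1 < 15 — winning move (to 1).
  4: 4 XOR 14 = 10 ≥ 4 — no move.
  5: 5 XOR 14 = 11 ≥ 5 — no move.
That gives 1 winning move.

1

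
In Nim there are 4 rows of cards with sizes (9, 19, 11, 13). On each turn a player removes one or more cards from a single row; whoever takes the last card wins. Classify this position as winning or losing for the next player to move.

Winning position

Compute the nim-sum pairwise:
9 XOR 19 = 26
26 XOR 11 = 17
17 XOR 13 = 28
The nim-sum is 28 ≠ 0, so this is an N-position: the player to move can win.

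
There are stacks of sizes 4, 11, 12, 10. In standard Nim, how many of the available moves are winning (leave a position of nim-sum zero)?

3

Nim-sum: 4 ^ 11 ^ 12 ^ 10 = 9.
The overall nim-sum is X = 9. A stack of size p has a winning move iff p XOR X < p (reduce it to p XOR X).
  4: 4 XOR 9 = 13 ≥ 4 — no move.
  11: 11 XOR 9 = 2 < 11 — winning move (to 2).
  12: 12 XOR 9 = 5 < 12 — winning move (to 5).
  10: 10 XOR 9 = 3 < 10 — winning move (to 3).
That gives 3 winning moves.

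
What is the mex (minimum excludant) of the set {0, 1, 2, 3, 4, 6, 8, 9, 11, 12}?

5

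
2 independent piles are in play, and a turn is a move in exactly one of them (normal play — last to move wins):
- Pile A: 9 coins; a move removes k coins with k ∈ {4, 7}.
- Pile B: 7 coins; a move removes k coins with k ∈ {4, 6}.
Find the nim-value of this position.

3

Build the Grundy sequence for pile A with g(k) = mex{g(k−s) : s ∈ {4, 7}, s ≤ k}:
g(0) = mex{} = 0
g(1) = mex{} = 0
g(2) = mex{} = 0
g(3) = mex{} = 0
g(4) = mex{0} = 1
g(5) = mex{0} = 1
g(6) = mex{0} = 1
g(7) = mex{0} = 1
g(8) = mex{0,1} = 2
g(9) = mex{0,1} = 2
So g(9) = 2.
For pile B, compute g(0), g(1), … with moves {4, 6}:
g(0) = mex{} = 0
g(1) = mex{} = 0
g(2) = mex{} = 0
g(3) = mex{} = 0
g(4) = mex{0} = 1
g(5) = mex{0} = 1
g(6) = mex{0} = 1
g(7) = mex{0} = 1
So g(7) = 1.
The value of a disjunctive sum is the nim-sum of the parts.
Combined value = 2 ⊕ 1 = 3.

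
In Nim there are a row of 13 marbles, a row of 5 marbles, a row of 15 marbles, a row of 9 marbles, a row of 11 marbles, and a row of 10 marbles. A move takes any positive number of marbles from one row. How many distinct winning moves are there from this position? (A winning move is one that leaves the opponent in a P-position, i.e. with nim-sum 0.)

5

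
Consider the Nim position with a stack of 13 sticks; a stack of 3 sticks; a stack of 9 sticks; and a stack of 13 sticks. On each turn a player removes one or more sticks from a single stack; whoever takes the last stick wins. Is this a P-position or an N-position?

N-position

Nim-sum: 13 ^ 3 ^ 9 ^ 13 = 10.
The nim-sum is 10 ≠ 0, so this is an N-position: the player to move can win.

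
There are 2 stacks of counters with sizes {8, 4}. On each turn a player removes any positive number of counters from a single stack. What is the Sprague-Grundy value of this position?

12

Nim-sum: 8 XOR 4 = 12.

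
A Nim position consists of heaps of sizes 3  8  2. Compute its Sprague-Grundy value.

9

Write each in binary and XOR column by column:
  0011  (3)
  1000  (8)
  0010  (2)
  ----
  1001  (9)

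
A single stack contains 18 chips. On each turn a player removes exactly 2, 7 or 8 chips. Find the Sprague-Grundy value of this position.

Grundy values for subtraction set {2, 7, 8}:
k:     0  1  2  3  4  5  6  7  8  9 10 11 12 13 14 15 16 17 18
g(k):  0  0  1  1  0  0  1  1  2  2  0  3  1  2  0  0  1  1  2
So g(18) = 2.

2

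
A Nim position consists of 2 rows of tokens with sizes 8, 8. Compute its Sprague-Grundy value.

Compute the nim-sum pairwise:
8 ^ 8 = 0

0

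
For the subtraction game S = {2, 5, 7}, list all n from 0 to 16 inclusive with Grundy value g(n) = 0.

0, 1, 4, 10, 13, 14

Grundy values for subtraction set {2, 5, 7}:
k:     0  1  2  3  4  5  6  7  8  9 10 11 12 13 14 15 16
g(k):  0  0  1  1  0  2  1  3  2  2  0  3  1  0  0  1  1
The P-positions (g = 0) in 0..16 are 0, 1, 4, 10, 13, 14.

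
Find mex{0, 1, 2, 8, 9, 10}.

3

The values 0, 1, 2 are all present; 3 is the first non-negative integer missing from the set.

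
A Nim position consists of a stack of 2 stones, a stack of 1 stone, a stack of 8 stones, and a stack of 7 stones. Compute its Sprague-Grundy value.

Compute the nim-sum pairwise:
2 ⊕ 1 = 3
3 ⊕ 8 = 11
11 ⊕ 7 = 12

12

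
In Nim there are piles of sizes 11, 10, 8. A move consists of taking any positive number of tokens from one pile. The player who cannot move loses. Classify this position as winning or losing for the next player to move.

Winning position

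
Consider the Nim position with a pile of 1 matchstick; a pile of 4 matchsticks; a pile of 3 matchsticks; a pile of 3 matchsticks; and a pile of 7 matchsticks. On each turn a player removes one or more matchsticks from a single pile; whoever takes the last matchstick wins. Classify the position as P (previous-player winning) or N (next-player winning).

N-position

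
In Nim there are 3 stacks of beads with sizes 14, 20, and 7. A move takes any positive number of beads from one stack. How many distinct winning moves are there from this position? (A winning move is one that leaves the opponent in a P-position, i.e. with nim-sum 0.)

1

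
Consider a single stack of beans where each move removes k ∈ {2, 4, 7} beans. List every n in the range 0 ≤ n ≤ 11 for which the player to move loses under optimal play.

0, 1, 6, 9

Build the Grundy sequence with g(k) = mex{g(k−s) : s ∈ {2, 4, 7}, s ≤ k}:
k:     0  1  2  3  4  5  6  7  8  9 10 11
g(k):  0  0  1  1  2  2  0  3  1  0  2  1
The P-positions (g = 0) in 0..11 are 0, 1, 6, 9.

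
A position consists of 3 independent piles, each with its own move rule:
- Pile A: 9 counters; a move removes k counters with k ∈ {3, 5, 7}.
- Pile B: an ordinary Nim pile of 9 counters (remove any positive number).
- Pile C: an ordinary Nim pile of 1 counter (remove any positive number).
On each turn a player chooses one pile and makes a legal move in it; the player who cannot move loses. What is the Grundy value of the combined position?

Grundy values for pile A (subtraction set {3, 5, 7}):
g(0) = mex{} = 0
g(1) = mex{} = 0
g(2) = mex{} = 0
g(3) = mex{0} = 1
g(4) = mex{0} = 1
g(5) = mex{0} = 1
g(6) = mex{0,1} = 2
g(7) = mex{0,1} = 2
g(8) = mex{0,1} = 2
g(9) = mex{0,1,2} = 3
So g(9) = 3.
Pile B is a plain Nim pile of size 9, so its Grundy value is 9.
Pile C is a plain Nim pile of size 1, so its Grundy value is 1.
By the Sprague-Grundy theorem, the Grundy value of a sum of independent games is the XOR of the component values.
Combined value = 3 ⊕ 9 ⊕ 1 = 11.

11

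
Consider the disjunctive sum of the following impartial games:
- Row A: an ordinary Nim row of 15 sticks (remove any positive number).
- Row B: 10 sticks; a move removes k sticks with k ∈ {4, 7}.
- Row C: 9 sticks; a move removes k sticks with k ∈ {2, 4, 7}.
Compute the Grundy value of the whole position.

13

Row A is a plain Nim row of size 15, so its Grundy value is 15.
For row B, compute g(0), g(1), … with moves {4, 7}:
k:     0  1  2  3  4  5  6  7  8  9 10
g(k):  0  0  0  0  1  1  1  1  2  2  2
So g(10) = 2.
Grundy values for row C (subtraction set {2, 4, 7}):
k:     0  1  2  3  4  5  6  7  8  9
g(k):  0  0  1  1  2  2  0  3  1  0
So g(9) = 0.
The value of a disjunctive sum is the nim-sum of the parts.
Combined value = 15 XOR 2 XOR 0 = 13.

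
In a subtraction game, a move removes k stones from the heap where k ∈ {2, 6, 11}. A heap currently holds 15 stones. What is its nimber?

1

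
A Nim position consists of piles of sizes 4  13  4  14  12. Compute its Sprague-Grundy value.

15

Compute the nim-sum pairwise:
4 XOR 13 = 9
9 XOR 4 = 13
13 XOR 14 = 3
3 XOR 12 = 15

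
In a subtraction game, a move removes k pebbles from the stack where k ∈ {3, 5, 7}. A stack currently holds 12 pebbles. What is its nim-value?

0

Compute g(0), g(1), … for moves {3, 5, 7}:
k:     0  1  2  3  4  5  6  7  8  9 10 11 12
g(k):  0  0  0  1  1  1  2  2  2  3  0  0  0
So g(12) = 0.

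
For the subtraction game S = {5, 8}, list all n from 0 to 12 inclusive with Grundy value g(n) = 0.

0, 1, 2, 3, 4

Compute g(0), g(1), … for moves {5, 8}:
g(0) = mex{} = 0
g(1) = mex{} = 0
g(2) = mex{} = 0
g(3) = mex{} = 0
g(4) = mex{} = 0
g(5) = mex{0} = 1
g(6) = mex{0} = 1
g(7) = mex{0} = 1
g(8) = mex{0} = 1
g(9) = mex{0} = 1
g(10) = mex{0,1} = 2
g(11) = mex{0,1} = 2
g(12) = mex{0,1} = 2
The P-positions (g = 0) in 0..12 are 0, 1, 2, 3, 4.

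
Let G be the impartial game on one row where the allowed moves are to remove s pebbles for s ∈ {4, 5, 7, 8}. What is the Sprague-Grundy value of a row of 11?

2

Compute g(0), g(1), … for moves {4, 5, 7, 8}:
k:     0  1  2  3  4  5  6  7  8  9 10 11
g(k):  0  0  0  0  1  1  1  1  2  2  2  2
So g(11) = 2.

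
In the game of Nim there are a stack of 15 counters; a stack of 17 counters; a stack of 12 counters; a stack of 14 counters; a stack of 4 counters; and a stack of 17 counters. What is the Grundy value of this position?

9

Nim-sum: 15 ^ 17 ^ 12 ^ 14 ^ 4 ^ 17 = 9.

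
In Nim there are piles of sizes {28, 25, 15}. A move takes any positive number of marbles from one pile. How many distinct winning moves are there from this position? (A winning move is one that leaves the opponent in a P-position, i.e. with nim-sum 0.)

Nim-sum: 28 ^ 25 ^ 15 = 10.
The overall nim-sum is X = 10. A pile of size p has a winning move iff p XOR X < p (reduce it to p XOR X).
  28: 28 XOR 10 = 22 < 28 — winning move (to 22).
  25: 25 XOR 10 = 19 < 25 — winning move (to 19).
  15: 15 XOR 10 = 5 < 15 — winning move (to 5).
That gives 3 winning moves.

3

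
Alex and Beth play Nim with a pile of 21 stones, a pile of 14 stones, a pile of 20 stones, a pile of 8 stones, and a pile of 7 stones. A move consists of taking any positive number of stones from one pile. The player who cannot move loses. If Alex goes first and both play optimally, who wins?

Beth wins

Nim-sum: 21 XOR 14 XOR 20 XOR 8 XOR 7 = 0.
The nim-sum is 0, so this is a P-position: the player to move is in a losing position under optimal play; Alex is about to move from it and so loses — Beth wins.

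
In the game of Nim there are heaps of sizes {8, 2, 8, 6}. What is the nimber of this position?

Compute the nim-sum pairwise:
8 ^ 2 = 10
10 ^ 8 = 2
2 ^ 6 = 4

4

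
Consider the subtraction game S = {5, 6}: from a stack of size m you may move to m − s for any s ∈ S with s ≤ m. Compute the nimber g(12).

Grundy values for subtraction set {5, 6}:
k:     0  1  2  3  4  5  6  7  8  9 10 11 12
g(k):  0  0  0  0  0  1  1  1  1  1  2  0  0
So g(12) = 0.

0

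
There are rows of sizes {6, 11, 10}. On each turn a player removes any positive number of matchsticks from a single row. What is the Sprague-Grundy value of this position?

Bitwise XOR of the heap sizes:
  0110  (6)
  1011  (11)
  1010  (10)
  ----
  0111  (7)

7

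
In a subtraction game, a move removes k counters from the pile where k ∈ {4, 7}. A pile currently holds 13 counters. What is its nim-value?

0

Build the Grundy sequence with g(k) = mex{g(k−s) : s ∈ {4, 7}, s ≤ k}:
g(0) = mex{} = 0
g(1) = mex{} = 0
g(2) = mex{} = 0
g(3) = mex{} = 0
g(4) = mex{0} = 1
g(5) = mex{0} = 1
g(6) = mex{0} = 1
g(7) = mex{0} = 1
g(8) = mex{0,1} = 2
g(9) = mex{0,1} = 2
g(10) = mex{0,1} = 2
g(11) = mex{1} = 0
g(12) = mex{1,2} = 0
g(13) = mex{1,2} = 0
So g(13) = 0.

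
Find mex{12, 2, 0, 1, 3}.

4

The values 0, 1, 2, 3 are all present; 4 is the first non-negative integer missing from the set.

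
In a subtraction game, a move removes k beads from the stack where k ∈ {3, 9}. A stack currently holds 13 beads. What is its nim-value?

0

Build the Grundy sequence with g(k) = mex{g(k−s) : s ∈ {3, 9}, s ≤ k}:
g(0) = mex{} = 0
g(1) = mex{} = 0
g(2) = mex{} = 0
g(3) = mex{0} = 1
g(4) = mex{0} = 1
g(5) = mex{0} = 1
g(6) = mex{1} = 0
g(7) = mex{1} = 0
g(8) = mex{1} = 0
g(9) = mex{0} = 1
g(10) = mex{0} = 1
g(11) = mex{0} = 1
g(12) = mex{1} = 0
g(13) = mex{1} = 0
So g(13) = 0.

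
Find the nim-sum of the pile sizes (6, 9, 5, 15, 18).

Nim-sum: 6 ⊕ 9 ⊕ 5 ⊕ 15 ⊕ 18 = 23.

23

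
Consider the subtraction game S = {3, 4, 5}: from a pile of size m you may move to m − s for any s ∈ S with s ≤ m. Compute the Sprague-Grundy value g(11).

Compute g(0), g(1), … for moves {3, 4, 5}:
k:     0  1  2  3  4  5  6  7  8  9 10 11
g(k):  0  0  0  1  1  1  2  2  0  0  0  1
So g(11) = 1.

1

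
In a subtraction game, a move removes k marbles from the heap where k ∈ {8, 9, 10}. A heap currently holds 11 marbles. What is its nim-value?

1

Build the Grundy sequence with g(k) = mex{g(k−s) : s ∈ {8, 9, 10}, s ≤ k}:
g(0) = mex{} = 0
g(1) = mex{} = 0
g(2) = mex{} = 0
g(3) = mex{} = 0
g(4) = mex{} = 0
g(5) = mex{} = 0
g(6) = mex{} = 0
g(7) = mex{} = 0
g(8) = mex{0} = 1
g(9) = mex{0} = 1
g(10) = mex{0} = 1
g(11) = mex{0} = 1
So g(11) = 1.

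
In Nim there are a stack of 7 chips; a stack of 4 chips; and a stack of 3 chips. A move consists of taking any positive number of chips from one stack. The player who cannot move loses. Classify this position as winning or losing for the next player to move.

Losing position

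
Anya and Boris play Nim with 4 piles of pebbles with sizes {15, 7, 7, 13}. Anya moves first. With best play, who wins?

Write each in binary and XOR column by column:
  1111  (15)
  0111  (7)
  0111  (7)
  1101  (13)
  ----
  0010  (2)
The nim-sum is 2 ≠ 0, so this is an N-position: the player to move can win; Anya has a winning move.

Anya wins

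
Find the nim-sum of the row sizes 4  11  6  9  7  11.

12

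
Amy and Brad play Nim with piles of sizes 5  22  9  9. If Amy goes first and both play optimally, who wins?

Amy wins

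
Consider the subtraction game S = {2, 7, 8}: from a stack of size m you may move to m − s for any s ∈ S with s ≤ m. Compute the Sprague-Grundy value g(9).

Build the Grundy sequence with g(k) = mex{g(k−s) : s ∈ {2, 7, 8}, s ≤ k}:
k:     0  1  2  3  4  5  6  7  8  9
g(k):  0  0  1  1  0  0  1  1  2  2
So g(9) = 2.

2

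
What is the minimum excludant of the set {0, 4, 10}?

1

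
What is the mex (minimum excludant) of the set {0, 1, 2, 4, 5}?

3

The values 0, 1, 2 are all present; 3 is the first non-negative integer missing from the set.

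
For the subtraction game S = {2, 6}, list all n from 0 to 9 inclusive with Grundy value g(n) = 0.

Compute g(0), g(1), … for moves {2, 6}:
g(0) = mex{} = 0
g(1) = mex{} = 0
g(2) = mex{0} = 1
g(3) = mex{0} = 1
g(4) = mex{1} = 0
g(5) = mex{1} = 0
g(6) = mex{0} = 1
g(7) = mex{0} = 1
g(8) = mex{1} = 0
g(9) = mex{1} = 0
The P-positions (g = 0) in 0..9 are 0, 1, 4, 5, 8, 9.

0, 1, 4, 5, 8, 9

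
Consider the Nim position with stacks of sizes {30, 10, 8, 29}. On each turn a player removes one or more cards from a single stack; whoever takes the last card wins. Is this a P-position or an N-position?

N-position

In binary:
  11110  (30)
  01010  (10)
  01000  (8)
  11101  (29)
  -----
  00001  (1)
The nim-sum is 1 ≠ 0, so this is an N-position: the player to move can win.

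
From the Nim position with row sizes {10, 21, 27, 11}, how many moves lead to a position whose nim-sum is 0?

Nim-sum: 10 ^ 21 ^ 27 ^ 11 = 15.
The overall nim-sum is X = 15. A row of size p has a winning move iff p XOR X < p (reduce it to p XOR X).
  10: 10 XOR 15 = 5 < 10 — winning move (to 5).
  21: 21 XOR 15 = 26 ≥ 21 — no move.
  27: 27 XOR 15 = 20 < 27 — winning move (to 20).
  11: 11 XOR 15 = 4 < 11 — winning move (to 4).
That gives 3 winning moves.

3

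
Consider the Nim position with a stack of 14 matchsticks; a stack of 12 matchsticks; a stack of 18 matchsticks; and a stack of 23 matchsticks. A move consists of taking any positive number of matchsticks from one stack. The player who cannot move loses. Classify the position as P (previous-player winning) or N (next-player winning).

N-position

Compute the nim-sum pairwise:
14 ⊕ 12 = 2
2 ⊕ 18 = 16
16 ⊕ 23 = 7
The nim-sum is 7 ≠ 0, so this is an N-position: the player to move can win.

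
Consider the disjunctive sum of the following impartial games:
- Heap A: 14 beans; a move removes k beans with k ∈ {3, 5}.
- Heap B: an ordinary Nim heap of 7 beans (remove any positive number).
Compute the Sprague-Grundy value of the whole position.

5

For heap A, compute g(0), g(1), … with moves {3, 5}:
k:     0  1  2  3  4  5  6  7  8  9 10 11 12 13 14
g(k):  0  0  0  1  1  1  2  2  0  0  0  1  1  1  2
So g(14) = 2.
Heap B is a plain Nim heap of size 7, so its Grundy value is 7.
By the Sprague-Grundy theorem, the Grundy value of a sum of independent games is the XOR of the component values.
Combined value = 2 XOR 7 = 5.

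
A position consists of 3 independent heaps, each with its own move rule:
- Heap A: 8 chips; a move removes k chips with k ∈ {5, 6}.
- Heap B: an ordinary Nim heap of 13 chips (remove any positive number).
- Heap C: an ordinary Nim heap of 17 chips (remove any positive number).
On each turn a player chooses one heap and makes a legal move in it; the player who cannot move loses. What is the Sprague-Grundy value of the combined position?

For heap A, compute g(0), g(1), … with moves {5, 6}:
g(0) = mex{} = 0
g(1) = mex{} = 0
g(2) = mex{} = 0
g(3) = mex{} = 0
g(4) = mex{} = 0
g(5) = mex{0} = 1
g(6) = mex{0} = 1
g(7) = mex{0} = 1
g(8) = mex{0} = 1
So g(8) = 1.
Heap B is a plain Nim heap of size 13, so its Grundy value is 13.
Heap C is a plain Nim heap of size 17, so its Grundy value is 17.
The value of a disjunctive sum is the nim-sum of the parts.
Combined value = 1 XOR 13 XOR 17 = 29.

29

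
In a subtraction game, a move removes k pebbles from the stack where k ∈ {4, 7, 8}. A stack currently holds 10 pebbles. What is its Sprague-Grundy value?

2

Build the Grundy sequence with g(k) = mex{g(k−s) : s ∈ {4, 7, 8}, s ≤ k}:
g(0) = mex{} = 0
g(1) = mex{} = 0
g(2) = mex{} = 0
g(3) = mex{} = 0
g(4) = mex{0} = 1
g(5) = mex{0} = 1
g(6) = mex{0} = 1
g(7) = mex{0} = 1
g(8) = mex{0,1} = 2
g(9) = mex{0,1} = 2
g(10) = mex{0,1} = 2
So g(10) = 2.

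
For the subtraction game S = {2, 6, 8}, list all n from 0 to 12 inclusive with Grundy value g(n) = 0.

0, 1, 4, 5

Compute g(0), g(1), … for moves {2, 6, 8}:
k:     0  1  2  3  4  5  6  7  8  9 10 11 12
g(k):  0  0  1  1  0  0  1  1  2  2  3  3  2
The P-positions (g = 0) in 0..12 are 0, 1, 4, 5.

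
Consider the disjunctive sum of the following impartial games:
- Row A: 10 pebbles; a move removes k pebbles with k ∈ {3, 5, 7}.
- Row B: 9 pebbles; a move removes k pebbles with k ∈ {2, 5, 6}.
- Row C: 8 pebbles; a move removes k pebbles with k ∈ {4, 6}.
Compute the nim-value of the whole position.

0

For row A, compute g(0), g(1), … with moves {3, 5, 7}:
g(0) = mex{} = 0
g(1) = mex{} = 0
g(2) = mex{} = 0
g(3) = mex{0} = 1
g(4) = mex{0} = 1
g(5) = mex{0} = 1
g(6) = mex{0,1} = 2
g(7) = mex{0,1} = 2
g(8) = mex{0,1} = 2
g(9) = mex{0,1,2} = 3
g(10) = mex{1,2} = 0
So g(10) = 0.
For row B, compute g(0), g(1), … with moves {2, 5, 6}:
k:     0  1  2  3  4  5  6  7  8  9
g(k):  0  0  1  1  0  2  1  3  0  2
So g(9) = 2.
For row C, compute g(0), g(1), … with moves {4, 6}:
k:     0  1  2  3  4  5  6  7  8
g(k):  0  0  0  0  1  1  1  1  2
So g(8) = 2.
The value of a disjunctive sum is the nim-sum of the parts.
Combined value = 0 ⊕ 2 ⊕ 2 = 0.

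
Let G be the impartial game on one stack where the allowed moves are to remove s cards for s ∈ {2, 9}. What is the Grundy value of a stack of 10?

Build the Grundy sequence with g(k) = mex{g(k−s) : s ∈ {2, 9}, s ≤ k}:
k:     0  1  2  3  4  5  6  7  8  9 10
g(k):  0  0  1  1  0  0  1  1  0  2  1
So g(10) = 1.

1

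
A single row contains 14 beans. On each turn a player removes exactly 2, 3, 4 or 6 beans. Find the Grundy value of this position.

Compute g(0), g(1), … for moves {2, 3, 4, 6}:
g(0) = mex{} = 0
g(1) = mex{} = 0
g(2) = mex{0} = 1
g(3) = mex{0} = 1
g(4) = mex{0,1} = 2
g(5) = mex{0,1} = 2
g(6) = mex{0,1,2} = 3
g(7) = mex{0,1,2} = 3
g(8) = mex{1,2,3} = 0
g(9) = mex{1,2,3} = 0
g(10) = mex{0,2,3} = 1
g(11) = mex{0,2,3} = 1
g(12) = mex{0,1,3} = 2
g(13) = mex{0,1,3} = 2
g(14) = mex{0,1,2} = 3
So g(14) = 3.

3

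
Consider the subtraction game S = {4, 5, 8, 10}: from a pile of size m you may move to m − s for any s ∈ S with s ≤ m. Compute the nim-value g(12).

Grundy values for subtraction set {4, 5, 8, 10}:
k:     0  1  2  3  4  5  6  7  8  9 10 11 12
g(k):  0  0  0  0  1  1  1  1  2  2  2  2  3
So g(12) = 3.

3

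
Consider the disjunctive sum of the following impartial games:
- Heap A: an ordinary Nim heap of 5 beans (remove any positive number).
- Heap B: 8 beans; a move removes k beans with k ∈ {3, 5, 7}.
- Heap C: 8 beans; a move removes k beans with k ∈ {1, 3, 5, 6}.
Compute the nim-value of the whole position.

Heap A is a plain Nim heap of size 5, so its Grundy value is 5.
Grundy values for heap B (subtraction set {3, 5, 7}):
g(0) = mex{} = 0
g(1) = mex{} = 0
g(2) = mex{} = 0
g(3) = mex{0} = 1
g(4) = mex{0} = 1
g(5) = mex{0} = 1
g(6) = mex{0,1} = 2
g(7) = mex{0,1} = 2
g(8) = mex{0,1} = 2
So g(8) = 2.
Grundy values for heap C (subtraction set {1, 3, 5, 6}):
k:     0  1  2  3  4  5  6  7  8
g(k):  0  1  0  1  0  1  2  3  2
So g(8) = 2.
The value of a disjunctive sum is the nim-sum of the parts.
Combined value = 5 XOR 2 XOR 2 = 5.

5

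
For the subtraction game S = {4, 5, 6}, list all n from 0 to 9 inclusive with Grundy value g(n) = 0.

0, 1, 2, 3

Grundy values for subtraction set {4, 5, 6}:
k:     0  1  2  3  4  5  6  7  8  9
g(k):  0  0  0  0  1  1  1  1  2  2
The P-positions (g = 0) in 0..9 are 0, 1, 2, 3.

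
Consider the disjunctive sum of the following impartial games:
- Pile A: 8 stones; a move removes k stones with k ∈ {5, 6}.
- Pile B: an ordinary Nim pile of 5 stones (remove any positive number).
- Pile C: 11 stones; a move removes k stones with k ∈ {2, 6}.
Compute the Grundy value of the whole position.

Grundy values for pile A (subtraction set {5, 6}):
k:     0  1  2  3  4  5  6  7  8
g(k):  0  0  0  0  0  1  1  1  1
So g(8) = 1.
Pile B is a plain Nim pile of size 5, so its Grundy value is 5.
Grundy values for pile C (subtraction set {2, 6}):
g(0) = mex{} = 0
g(1) = mex{} = 0
g(2) = mex{0} = 1
g(3) = mex{0} = 1
g(4) = mex{1} = 0
g(5) = mex{1} = 0
g(6) = mex{0} = 1
g(7) = mex{0} = 1
g(8) = mex{1} = 0
g(9) = mex{1} = 0
g(10) = mex{0} = 1
g(11) = mex{0} = 1
So g(11) = 1.
The value of a disjunctive sum is the nim-sum of the parts.
Combined value = 1 ⊕ 5 ⊕ 1 = 5.

5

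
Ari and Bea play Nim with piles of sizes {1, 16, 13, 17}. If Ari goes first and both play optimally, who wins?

Ari wins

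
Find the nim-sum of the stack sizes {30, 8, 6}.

16

Compute the nim-sum pairwise:
30 XOR 8 = 22
22 XOR 6 = 16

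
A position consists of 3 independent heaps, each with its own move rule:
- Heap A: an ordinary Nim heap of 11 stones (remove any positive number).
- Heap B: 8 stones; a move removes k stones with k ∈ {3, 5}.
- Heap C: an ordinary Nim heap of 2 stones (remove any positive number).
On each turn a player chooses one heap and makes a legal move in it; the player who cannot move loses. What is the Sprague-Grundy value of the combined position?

Heap A is a plain Nim heap of size 11, so its Grundy value is 11.
For heap B, compute g(0), g(1), … with moves {3, 5}:
g(0) = mex{} = 0
g(1) = mex{} = 0
g(2) = mex{} = 0
g(3) = mex{0} = 1
g(4) = mex{0} = 1
g(5) = mex{0} = 1
g(6) = mex{0,1} = 2
g(7) = mex{0,1} = 2
g(8) = mex{1} = 0
So g(8) = 0.
Heap C is a plain Nim heap of size 2, so its Grundy value is 2.
The value of a disjunctive sum is the nim-sum of the parts.
Combined value = 11 XOR 0 XOR 2 = 9.

9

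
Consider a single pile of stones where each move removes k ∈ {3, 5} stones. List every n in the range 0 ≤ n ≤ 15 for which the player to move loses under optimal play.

Compute g(0), g(1), … for moves {3, 5}:
k:     0  1  2  3  4  5  6  7  8  9 10 11 12 13 14 15
g(k):  0  0  0  1  1  1  2  2  0  0  0  1  1  1  2  2
The P-positions (g = 0) in 0..15 are 0, 1, 2, 8, 9, 10.

0, 1, 2, 8, 9, 10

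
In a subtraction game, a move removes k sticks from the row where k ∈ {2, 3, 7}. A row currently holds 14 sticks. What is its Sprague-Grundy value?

2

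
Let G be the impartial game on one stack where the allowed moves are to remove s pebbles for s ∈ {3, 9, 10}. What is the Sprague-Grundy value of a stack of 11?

1

Grundy values for subtraction set {3, 9, 10}:
k:     0  1  2  3  4  5  6  7  8  9 10 11
g(k):  0  0  0  1  1  1  0  0  0  1  1  1
So g(11) = 1.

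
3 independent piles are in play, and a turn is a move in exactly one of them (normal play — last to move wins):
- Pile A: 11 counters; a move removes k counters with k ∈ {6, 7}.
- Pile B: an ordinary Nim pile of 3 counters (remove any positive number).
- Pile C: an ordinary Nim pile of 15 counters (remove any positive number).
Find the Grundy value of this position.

Build the Grundy sequence for pile A with g(k) = mex{g(k−s) : s ∈ {6, 7}, s ≤ k}:
g(0) = mex{} = 0
g(1) = mex{} = 0
g(2) = mex{} = 0
g(3) = mex{} = 0
g(4) = mex{} = 0
g(5) = mex{} = 0
g(6) = mex{0} = 1
g(7) = mex{0} = 1
g(8) = mex{0} = 1
g(9) = mex{0} = 1
g(10) = mex{0} = 1
g(11) = mex{0} = 1
So g(11) = 1.
Pile B is a plain Nim pile of size 3, so its Grundy value is 3.
Pile C is a plain Nim pile of size 15, so its Grundy value is 15.
The value of a disjunctive sum is the nim-sum of the parts.
Combined value = 1 ⊕ 3 ⊕ 15 = 13.

13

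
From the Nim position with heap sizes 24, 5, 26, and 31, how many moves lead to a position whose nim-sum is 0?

3

Nim-sum: 24 XOR 5 XOR 26 XOR 31 = 24.
The overall nim-sum is X = 24. A heap of size p has a winning move iff p XOR X < p (reduce it to p XOR X).
  24: 24 XOR 24 = 0 < 24 — winning move (to 0).
  5: 5 XOR 24 = 29 ≥ 5 — no move.
  26: 26 XOR 24 = 2 < 26 — winning move (to 2).
  31: 31 XOR 24 = 7 < 31 — winning move (to 7).
That gives 3 winning moves.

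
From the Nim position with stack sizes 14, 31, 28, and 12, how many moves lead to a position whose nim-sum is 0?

Nim-sum: 14 ^ 31 ^ 28 ^ 12 = 1.
The overall nim-sum is X = 1. A stack of size p has a winning move iff p XOR X < p (reduce it to p XOR X).
  14: 14 XOR 1 = 15 ≥ 14 — no move.
  31: 31 XOR 1 = 30 < 31 — winning move (to 30).
  28: 28 XOR 1 = 29 ≥ 28 — no move.
  12: 12 XOR 1 = 13 ≥ 12 — no move.
That gives 1 winning move.

1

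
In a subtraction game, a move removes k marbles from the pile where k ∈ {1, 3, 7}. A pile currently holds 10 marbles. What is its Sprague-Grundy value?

0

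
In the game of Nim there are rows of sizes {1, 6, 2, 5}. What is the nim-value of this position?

0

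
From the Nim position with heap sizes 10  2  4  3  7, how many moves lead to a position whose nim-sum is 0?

1

Nim-sum: 10 ^ 2 ^ 4 ^ 3 ^ 7 = 8.
The overall nim-sum is X = 8. A heap of size p has a winning move iff p XOR X < p (reduce it to p XOR X).
  10: 10 XOR 8 = 2 < 10 — winning move (to 2).
  2: 2 XOR 8 = 10 ≥ 2 — no move.
  4: 4 XOR 8 = 12 ≥ 4 — no move.
  3: 3 XOR 8 = 11 ≥ 3 — no move.
  7: 7 XOR 8 = 15 ≥ 7 — no move.
That gives 1 winning move.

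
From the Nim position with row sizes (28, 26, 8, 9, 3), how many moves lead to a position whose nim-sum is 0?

1

Compute the nim-sum pairwise:
28 ^ 26 = 6
6 ^ 8 = 14
14 ^ 9 = 7
7 ^ 3 = 4
The overall nim-sum is X = 4. A row of size p has a winning move iff p XOR X < p (reduce it to p XOR X).
  28: 28 XOR 4 = 24 < 28 — winning move (to 24).
  26: 26 XOR 4 = 30 ≥ 26 — no move.
  8: 8 XOR 4 = 12 ≥ 8 — no move.
  9: 9 XOR 4 = 13 ≥ 9 — no move.
  3: 3 XOR 4 = 7 ≥ 3 — no move.
That gives 1 winning move.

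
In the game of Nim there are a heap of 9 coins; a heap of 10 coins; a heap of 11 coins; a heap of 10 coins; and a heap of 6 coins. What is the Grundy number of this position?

In binary:
  1001  (9)
  1010  (10)
  1011  (11)
  1010  (10)
  0110  (6)
  ----
  0100  (4)

4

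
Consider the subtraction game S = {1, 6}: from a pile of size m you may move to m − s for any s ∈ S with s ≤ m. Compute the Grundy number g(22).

1

Grundy values for subtraction set {1, 6}:
k:     0  1  2  3  4  5  6  7  8  9 10 11 12 13 14 15 16 17 18 19 20 21 22
g(k):  0  1  0  1  0  1  2  0  1  0  1  0  1  2  0  1  0  1  0  1  2  0  1
So g(22) = 1.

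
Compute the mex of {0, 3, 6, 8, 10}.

1

0 is in the set but 1 is not, so the mex is 1.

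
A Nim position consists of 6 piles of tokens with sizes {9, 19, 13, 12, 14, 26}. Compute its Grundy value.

15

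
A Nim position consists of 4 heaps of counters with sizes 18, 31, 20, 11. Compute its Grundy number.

18

Write each in binary and XOR column by column:
  10010  (18)
  11111  (31)
  10100  (20)
  01011  (11)
  -----
  10010  (18)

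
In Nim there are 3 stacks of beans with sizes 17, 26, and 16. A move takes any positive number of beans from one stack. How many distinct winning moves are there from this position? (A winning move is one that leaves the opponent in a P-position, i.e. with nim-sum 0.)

3

Nim-sum: 17 ⊕ 26 ⊕ 16 = 27.
The overall nim-sum is X = 27. A stack of size p has a winning move iff p XOR X < p (reduce it to p XOR X).
  17: 17 XOR 27 = 10 < 17 — winning move (to 10).
  26: 26 XOR 27 = 1 < 26 — winning move (to 1).
  16: 16 XOR 27 = 11 < 16 — winning move (to 11).
That gives 3 winning moves.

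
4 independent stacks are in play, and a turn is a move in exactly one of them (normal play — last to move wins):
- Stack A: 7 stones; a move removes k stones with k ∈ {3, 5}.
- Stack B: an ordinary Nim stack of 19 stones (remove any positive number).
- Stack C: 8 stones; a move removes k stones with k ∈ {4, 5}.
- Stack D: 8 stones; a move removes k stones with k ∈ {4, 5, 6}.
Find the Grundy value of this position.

17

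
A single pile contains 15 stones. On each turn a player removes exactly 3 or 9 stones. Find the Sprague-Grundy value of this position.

1

Compute g(0), g(1), … for moves {3, 9}:
k:     0  1  2  3  4  5  6  7  8  9 10 11 12 13 14 15
g(k):  0  0  0  1  1  1  0  0  0  1  1  1  0  0  0  1
So g(15) = 1.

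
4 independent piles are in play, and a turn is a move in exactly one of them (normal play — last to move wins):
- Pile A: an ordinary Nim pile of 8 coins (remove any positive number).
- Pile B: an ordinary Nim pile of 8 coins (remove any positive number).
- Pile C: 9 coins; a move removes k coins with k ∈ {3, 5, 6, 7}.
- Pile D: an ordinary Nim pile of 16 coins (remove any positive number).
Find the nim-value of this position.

19

Pile A is a plain Nim pile of size 8, so its Grundy value is 8.
Pile B is a plain Nim pile of size 8, so its Grundy value is 8.
Grundy values for pile C (subtraction set {3, 5, 6, 7}):
g(0) = mex{} = 0
g(1) = mex{} = 0
g(2) = mex{} = 0
g(3) = mex{0} = 1
g(4) = mex{0} = 1
g(5) = mex{0} = 1
g(6) = mex{0,1} = 2
g(7) = mex{0,1} = 2
g(8) = mex{0,1} = 2
g(9) = mex{0,1,2} = 3
So g(9) = 3.
Pile D is a plain Nim pile of size 16, so its Grundy value is 16.
By the Sprague-Grundy theorem, the Grundy value of a sum of independent games is the XOR of the component values.
Combined value = 8 ⊕ 8 ⊕ 3 ⊕ 16 = 19.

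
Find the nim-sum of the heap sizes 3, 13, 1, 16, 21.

Compute the nim-sum pairwise:
3 XOR 13 = 14
14 XOR 1 = 15
15 XOR 16 = 31
31 XOR 21 = 10

10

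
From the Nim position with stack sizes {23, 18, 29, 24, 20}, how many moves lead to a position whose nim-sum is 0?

Compute the nim-sum pairwise:
23 ⊕ 18 = 5
5 ⊕ 29 = 24
24 ⊕ 24 = 0
0 ⊕ 20 = 20
The overall nim-sum is X = 20. A stack of size p has a winning move iff p XOR X < p (reduce it to p XOR X).
  23: 23 XOR 20 = 3 < 23 — winning move (to 3).
  18: 18 XOR 20 = 6 < 18 — winning move (to 6).
  29: 29 XOR 20 = 9 < 29 — winning move (to 9).
  24: 24 XOR 20 = 12 < 24 — winning move (to 12).
  20: 20 XOR 20 = 0 < 20 — winning move (to 0).
That gives 5 winning moves.

5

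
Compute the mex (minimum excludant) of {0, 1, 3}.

2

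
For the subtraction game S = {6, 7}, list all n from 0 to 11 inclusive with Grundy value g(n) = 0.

0, 1, 2, 3, 4, 5

Grundy values for subtraction set {6, 7}:
k:     0  1  2  3  4  5  6  7  8  9 10 11
g(k):  0  0  0  0  0  0  1  1  1  1  1  1
The P-positions (g = 0) in 0..11 are 0, 1, 2, 3, 4, 5.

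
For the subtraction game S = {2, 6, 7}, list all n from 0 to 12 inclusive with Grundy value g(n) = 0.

0, 1, 4, 5, 9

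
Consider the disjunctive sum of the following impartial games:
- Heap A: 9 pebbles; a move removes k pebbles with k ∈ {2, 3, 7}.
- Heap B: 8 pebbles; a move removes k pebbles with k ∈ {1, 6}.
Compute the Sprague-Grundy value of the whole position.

3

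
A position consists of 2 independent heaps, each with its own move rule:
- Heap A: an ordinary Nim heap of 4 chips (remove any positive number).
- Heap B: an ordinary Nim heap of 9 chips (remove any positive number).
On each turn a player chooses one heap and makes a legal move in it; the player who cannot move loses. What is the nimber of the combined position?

Heap A is a plain Nim heap of size 4, so its Grundy value is 4.
Heap B is a plain Nim heap of size 9, so its Grundy value is 9.
The value of a disjunctive sum is the nim-sum of the parts.
Combined value = 4 ⊕ 9 = 13.

13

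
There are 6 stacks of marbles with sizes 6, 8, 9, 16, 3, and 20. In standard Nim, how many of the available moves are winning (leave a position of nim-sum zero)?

0

Write each in binary and XOR column by column:
  00110  (6)
  01000  (8)
  01001  (9)
  10000  (16)
  00011  (3)
  10100  (20)
  -----
  00000  (0)
The nim-sum is already 0, so every move leaves a nonzero nim-sum — there are no winning moves.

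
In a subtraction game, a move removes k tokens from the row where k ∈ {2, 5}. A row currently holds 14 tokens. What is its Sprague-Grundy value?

0

Compute g(0), g(1), … for moves {2, 5}:
k:     0  1  2  3  4  5  6  7  8  9 10 11 12 13 14
g(k):  0  0  1  1  0  2  1  0  0  1  1  0  2  1  0
So g(14) = 0.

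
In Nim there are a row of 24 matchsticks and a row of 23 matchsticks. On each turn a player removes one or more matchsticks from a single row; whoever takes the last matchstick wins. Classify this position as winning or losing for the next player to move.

Nim-sum: 24 ^ 23 = 15.
The nim-sum is 15 ≠ 0, so this is an N-position: the player to move can win.

Winning position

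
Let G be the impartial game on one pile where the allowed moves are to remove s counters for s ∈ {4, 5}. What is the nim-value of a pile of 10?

Grundy values for subtraction set {4, 5}:
g(0) = mex{} = 0
g(1) = mex{} = 0
g(2) = mex{} = 0
g(3) = mex{} = 0
g(4) = mex{0} = 1
g(5) = mex{0} = 1
g(6) = mex{0} = 1
g(7) = mex{0} = 1
g(8) = mex{0,1} = 2
g(9) = mex{1} = 0
g(10) = mex{1} = 0
So g(10) = 0.

0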